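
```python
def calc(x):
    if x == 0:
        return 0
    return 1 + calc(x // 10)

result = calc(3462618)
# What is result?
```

Count of digits of 3462618: 7

Answer: 7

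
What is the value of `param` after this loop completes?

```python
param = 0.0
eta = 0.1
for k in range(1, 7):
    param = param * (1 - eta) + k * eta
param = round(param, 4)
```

Moving average with lr=0.1
`param` takes the values: 0.0 → 0.1 → 0.29 → 0.561 → 0.9049 → 1.31441 → 1.782969 → 1.783

Answer: 1.783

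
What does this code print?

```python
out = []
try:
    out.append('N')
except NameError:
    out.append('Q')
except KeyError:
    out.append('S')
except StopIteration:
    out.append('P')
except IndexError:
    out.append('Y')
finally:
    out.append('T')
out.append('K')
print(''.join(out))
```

Execution trace: 'N' (try body, no exception) → 'T' (finally) → 'K' (after the try/except). Output: NTK

Answer: NTK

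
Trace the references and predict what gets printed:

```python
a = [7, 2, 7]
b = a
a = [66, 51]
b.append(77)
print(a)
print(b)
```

Key concept: rebinding vs mutation: a is rebound to a new list, b still points at the original.
Step by step:
`a = [7, 2, 7]` → a = [7, 2, 7]
`b = a` → b = [7, 2, 7] (same object as a)
`a = [66, 51]` → a = [66, 51]
`b.append(77)` → b = [7, 2, 7, 77]
`print(a)` → prints [66, 51]
`print(b)` → prints [7, 2, 7, 77]

Answer:
[66, 51]
[7, 2, 7, 77]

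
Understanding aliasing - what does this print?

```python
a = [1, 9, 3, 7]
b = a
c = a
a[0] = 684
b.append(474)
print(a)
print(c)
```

Key concept: multiple aliases.
Step by step:
`a = [1, 9, 3, 7]` → a = [1, 9, 3, 7]
`b = a` → b = [1, 9, 3, 7] (same object as a)
`c = a` → c = [1, 9, 3, 7] (same object as a, b)
`a[0] = 684` → a = [684, 9, 3, 7] (same object as b, c); b = [684, 9, 3, 7] (same object as a, c); c = [684, 9, 3, 7] (same object as a, b)
`b.append(474)` → a = [684, 9, 3, 7, 474] (same object as b, c); b = [684, 9, 3, 7, 474] (same object as a, c); c = [684, 9, 3, 7, 474] (same object as a, b)
`print(a)` → prints [684, 9, 3, 7, 474]
`print(c)` → prints [684, 9, 3, 7, 474]

Answer:
[684, 9, 3, 7, 474]
[684, 9, 3, 7, 474]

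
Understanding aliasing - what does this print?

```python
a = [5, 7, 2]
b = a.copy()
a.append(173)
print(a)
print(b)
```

Key concept: list.copy() creates independent copy.
Step by step:
`a = [5, 7, 2]` → a = [5, 7, 2]
`b = a.copy()` → b = [5, 7, 2]
`a.append(173)` → a = [5, 7, 2, 173]
`print(a)` → prints [5, 7, 2, 173]
`print(b)` → prints [5, 7, 2]

Answer:
[5, 7, 2, 173]
[5, 7, 2]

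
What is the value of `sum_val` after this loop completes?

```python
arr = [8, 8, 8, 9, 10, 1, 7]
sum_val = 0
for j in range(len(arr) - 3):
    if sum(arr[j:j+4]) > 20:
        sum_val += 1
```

Count windows with sum > 20
`sum_val` takes the values: 0 → 1 → 2 → 3 → 4

Answer: 4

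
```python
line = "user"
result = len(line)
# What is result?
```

Trace:
`line = "user"` → line = 'user'
`result = len(line)` → result = 4
So result = 4

Answer: 4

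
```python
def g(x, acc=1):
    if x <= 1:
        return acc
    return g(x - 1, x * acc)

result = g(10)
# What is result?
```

Accumulator trace (n, acc): (10, 1) -> (9, 10) -> (8, 90) -> (7, 720) -> (6, 5040) -> (5, 30240) -> (4, 151200) -> (3, 604800) -> (2, 1814400) -> (1, 3628800) -> return 3628800

Answer: 3628800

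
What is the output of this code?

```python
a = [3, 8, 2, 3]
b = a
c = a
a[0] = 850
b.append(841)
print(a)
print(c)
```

Key concept: multiple aliases.
Step by step:
`a = [3, 8, 2, 3]` → a = [3, 8, 2, 3]
`b = a` → b = [3, 8, 2, 3] (same object as a)
`c = a` → c = [3, 8, 2, 3] (same object as a, b)
`a[0] = 850` → a = [850, 8, 2, 3] (same object as b, c); b = [850, 8, 2, 3] (same object as a, c); c = [850, 8, 2, 3] (same object as a, b)
`b.append(841)` → a = [850, 8, 2, 3, 841] (same object as b, c); b = [850, 8, 2, 3, 841] (same object as a, c); c = [850, 8, 2, 3, 841] (same object as a, b)
`print(a)` → prints [850, 8, 2, 3, 841]
`print(c)` → prints [850, 8, 2, 3, 841]

Answer:
[850, 8, 2, 3, 841]
[850, 8, 2, 3, 841]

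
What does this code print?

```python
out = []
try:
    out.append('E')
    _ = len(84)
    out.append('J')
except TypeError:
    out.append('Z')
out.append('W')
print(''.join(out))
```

Execution trace: 'E' (try body) → 'Z' (except TypeError) → 'W' (after the try/except). Output: EZW

Answer: EZW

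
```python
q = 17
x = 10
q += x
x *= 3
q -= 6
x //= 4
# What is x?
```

Trace:
`q = 17` → q = 17
`x = 10` → x = 10
`q += x` → q = 27
`x *= 3` → x = 30
`q -= 6` → q = 21
`x //= 4` → x = 7
So x = 7

Answer: 7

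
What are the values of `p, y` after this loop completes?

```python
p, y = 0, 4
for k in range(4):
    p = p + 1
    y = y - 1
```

p goes 0→4, y goes 4→0
`p, y` takes the values: (0, 4) → (1, 4) → (1, 3) → (2, 3) → (2, 2) → (3, 2) → (3, 1) → (4, 1) → (4, 0)

Answer: 4, 0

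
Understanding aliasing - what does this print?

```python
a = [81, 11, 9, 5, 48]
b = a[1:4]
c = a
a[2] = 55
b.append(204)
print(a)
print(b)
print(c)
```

Key concept: slice vs alias.
Step by step:
`a = [81, 11, 9, 5, 48]` → a = [81, 11, 9, 5, 48]
`b = a[1:4]` → b = [11, 9, 5]
`c = a` → c = [81, 11, 9, 5, 48] (same object as a)
`a[2] = 55` → a = [81, 11, 55, 5, 48] (same object as c); c = [81, 11, 55, 5, 48] (same object as a)
`b.append(204)` → b = [11, 9, 5, 204]
`print(a)` → prints [81, 11, 55, 5, 48]
`print(b)` → prints [11, 9, 5, 204]
`print(c)` → prints [81, 11, 55, 5, 48]

Answer:
[81, 11, 55, 5, 48]
[11, 9, 5, 204]
[81, 11, 55, 5, 48]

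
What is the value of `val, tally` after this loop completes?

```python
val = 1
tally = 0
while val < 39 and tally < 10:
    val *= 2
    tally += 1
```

Double until >= 39 or 10 iterations
`val, tally` takes the values: (1, 0) → (2, 0) → (2, 1) → (4, 1) → (4, 2) → (8, 2) → (8, 3) → (16, 3) → (16, 4) → (32, 4) → (32, 5) → (64, 5) → (64, 6)

Answer: 64, 6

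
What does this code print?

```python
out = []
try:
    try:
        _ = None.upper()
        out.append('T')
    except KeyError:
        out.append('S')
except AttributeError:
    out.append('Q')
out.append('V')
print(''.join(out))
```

Execution trace: 'Q' (outer except AttributeError) → 'V' (after the try/except). Output: QV

Answer: QV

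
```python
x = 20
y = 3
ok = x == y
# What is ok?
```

Trace:
`x = 20` → x = 20
`y = 3` → y = 3
`ok = x == y` → ok = False
So ok = False

Answer: False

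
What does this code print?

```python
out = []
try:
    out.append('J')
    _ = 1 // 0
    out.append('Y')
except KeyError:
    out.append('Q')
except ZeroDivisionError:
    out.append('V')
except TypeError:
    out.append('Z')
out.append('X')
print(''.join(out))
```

Execution trace: 'J' (try body) → 'V' (except ZeroDivisionError) → 'X' (after the try/except). Output: JVX

Answer: JVX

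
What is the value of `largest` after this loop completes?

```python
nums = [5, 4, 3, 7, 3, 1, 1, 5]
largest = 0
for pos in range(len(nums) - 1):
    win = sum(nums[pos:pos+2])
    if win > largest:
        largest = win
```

Max sum of 2-element window in [5, 4, 3, 7, 3, 1, 1, 5]
`largest` takes the values: 0 → 9 → 10

Answer: 10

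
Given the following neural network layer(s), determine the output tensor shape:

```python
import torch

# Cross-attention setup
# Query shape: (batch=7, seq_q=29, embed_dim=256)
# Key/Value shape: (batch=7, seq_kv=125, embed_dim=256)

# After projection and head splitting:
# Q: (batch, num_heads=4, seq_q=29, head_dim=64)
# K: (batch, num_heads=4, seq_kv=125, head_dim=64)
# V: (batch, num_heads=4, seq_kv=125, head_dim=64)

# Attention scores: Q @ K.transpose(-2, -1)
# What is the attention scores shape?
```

Input: (7, 29, 256) -> Output: (7, 4, 29, 125)

Answer: (7, 4, 29, 125)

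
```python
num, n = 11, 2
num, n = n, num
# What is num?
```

Trace:
`num, n = 11, 2` → num = 11; n = 2
`num, n = n, num` → num = 2; n = 11
So num = 2

Answer: 2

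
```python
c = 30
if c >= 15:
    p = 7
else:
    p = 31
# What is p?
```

Trace:
`c = 30` → c = 30
`if c >= 15: ...` → c >= 15 is True → p = 7
So p = 7

Answer: 7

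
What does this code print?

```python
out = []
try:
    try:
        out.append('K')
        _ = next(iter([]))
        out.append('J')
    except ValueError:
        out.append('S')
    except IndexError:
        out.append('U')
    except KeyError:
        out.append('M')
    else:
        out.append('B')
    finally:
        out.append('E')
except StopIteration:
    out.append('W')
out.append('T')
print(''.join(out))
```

Execution trace: 'K' (try body) → 'E' (finally) → 'W' (outer except StopIteration) → 'T' (after the try/except). Output: KEWT

Answer: KEWT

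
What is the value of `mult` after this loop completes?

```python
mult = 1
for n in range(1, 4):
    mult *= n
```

3! = 6
`mult` takes the values: 1 → 2 → 6

Answer: 6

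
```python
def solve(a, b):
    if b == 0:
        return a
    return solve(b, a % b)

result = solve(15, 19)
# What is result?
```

solve(15, 19) -> solve(19, 15) -> solve(15, 4) -> solve(4, 3) -> solve(3, 1) -> solve(1, 0) -> 1

Answer: 1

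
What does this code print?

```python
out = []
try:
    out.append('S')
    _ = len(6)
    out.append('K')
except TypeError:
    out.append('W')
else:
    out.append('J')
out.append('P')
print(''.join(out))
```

Execution trace: 'S' (try body) → 'W' (except TypeError) → 'P' (after the try/except). Output: SWP

Answer: SWP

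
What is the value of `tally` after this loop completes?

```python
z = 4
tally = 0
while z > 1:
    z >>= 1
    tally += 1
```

Count right shifts until 1
`tally` takes the values: 0 → 1 → 2

Answer: 2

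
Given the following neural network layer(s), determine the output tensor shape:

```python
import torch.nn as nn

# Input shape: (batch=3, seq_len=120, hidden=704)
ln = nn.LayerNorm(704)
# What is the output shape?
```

Input: (3, 120, 704) -> Output: (3, 120, 704)

Answer: (3, 120, 704)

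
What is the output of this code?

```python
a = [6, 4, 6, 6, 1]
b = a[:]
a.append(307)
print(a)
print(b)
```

Key concept: slice [:] creates copy.
Step by step:
`a = [6, 4, 6, 6, 1]` → a = [6, 4, 6, 6, 1]
`b = a[:]` → b = [6, 4, 6, 6, 1]
`a.append(307)` → a = [6, 4, 6, 6, 1, 307]
`print(a)` → prints [6, 4, 6, 6, 1, 307]
`print(b)` → prints [6, 4, 6, 6, 1]

Answer:
[6, 4, 6, 6, 1, 307]
[6, 4, 6, 6, 1]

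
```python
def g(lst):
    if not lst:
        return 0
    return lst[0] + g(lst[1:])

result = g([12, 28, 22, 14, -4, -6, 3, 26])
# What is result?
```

12 + 28 + 22 + 14 + (-4) + (-6) + 3 + 26 + 0 = 95

Answer: 95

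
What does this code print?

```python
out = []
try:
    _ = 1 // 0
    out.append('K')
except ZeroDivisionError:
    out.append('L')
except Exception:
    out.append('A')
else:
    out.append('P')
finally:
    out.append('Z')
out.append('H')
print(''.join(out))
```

Execution trace: 'L' (except ZeroDivisionError) → 'Z' (finally) → 'H' (after the try/except). Output: LZH

Answer: LZH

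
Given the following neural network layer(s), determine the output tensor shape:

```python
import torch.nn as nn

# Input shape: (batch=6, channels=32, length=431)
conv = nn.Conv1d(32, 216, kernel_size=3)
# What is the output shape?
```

Input: (6, 32, 431) -> Output: (6, 216, 429)

Answer: (6, 216, 429)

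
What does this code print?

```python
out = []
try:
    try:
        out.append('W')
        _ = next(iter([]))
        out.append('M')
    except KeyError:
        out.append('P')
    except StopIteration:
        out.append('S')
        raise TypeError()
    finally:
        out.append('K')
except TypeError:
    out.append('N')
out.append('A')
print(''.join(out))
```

Execution trace: 'W' (inner try body) → 'S' (inner except StopIteration) → 'K' (inner finally) → 'N' (outer except TypeError) → 'A' (after the try/except). Output: WSKNA

Answer: WSKNA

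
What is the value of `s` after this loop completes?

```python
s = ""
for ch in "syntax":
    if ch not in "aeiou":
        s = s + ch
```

Remove vowels from 'syntax'
`s` takes the values: "" → "s" → "sy" → "syn" → "synt" → "syntx"

Answer: "syntx"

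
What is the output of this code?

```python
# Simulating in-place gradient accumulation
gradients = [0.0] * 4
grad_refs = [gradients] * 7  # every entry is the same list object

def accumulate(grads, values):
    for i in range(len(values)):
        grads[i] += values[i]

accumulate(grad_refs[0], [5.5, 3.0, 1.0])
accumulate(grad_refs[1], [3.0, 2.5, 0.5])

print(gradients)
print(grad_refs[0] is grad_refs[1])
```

Key concept: gradient accumulation aliasing.
Step by step:
`gradients = [0.0] * 4` → gradients = [0.0, 0.0, 0.0, 0.0]
`grad_refs = [gradients] * 7` → grad_refs = [[0.0, 0.0, 0.0, 0.0], [0.0, 0.0, 0.0, 0.0], [0.0, 0.0, 0.0, 0.0], [0.0, 0.0, 0.0, 0.0], [0.0, 0.0, 0.0, 0.0], [0.0, 0.0, 0.0, 0.0], [0.0, 0.0, 0.0, 0.0]]
`accumulate(grad_refs[0], [5.5, 3.0, 1.0])` → gradients = [5.5, 3.0, 1.0, 0.0]; grad_refs = [[5.5, 3.0, 1.0, 0.0], [5.5, 3.0, 1.0, 0.0], [5.5, 3.0, 1.0, 0.0], [5.5, 3.0, 1.0, 0.0], [5.5, 3.0, 1.0, 0.0], [5.5, 3.0, 1.0, 0.0], [5.5, 3.0, 1.0, 0.0]]
`accumulate(grad_refs[1], [3.0, 2.5, 0.5])` → gradients = [8.5, 5.5, 1.5, 0.0]; grad_refs = [[8.5, 5.5, 1.5, 0.0], [8.5, 5.5, 1.5, 0.0], [8.5, 5.5, 1.5, 0.0], [8.5, 5.5, 1.5, 0.0], [8.5, 5.5, 1.5, 0.0], [8.5, 5.5, 1.5, 0.0], [8.5, 5.5, 1.5, 0.0]]
`print(gradients)` → prints [8.5, 5.5, 1.5, 0.0]
`print(grad_refs[0] is grad_refs[1])` → prints True

Answer:
[8.5, 5.5, 1.5, 0.0]
True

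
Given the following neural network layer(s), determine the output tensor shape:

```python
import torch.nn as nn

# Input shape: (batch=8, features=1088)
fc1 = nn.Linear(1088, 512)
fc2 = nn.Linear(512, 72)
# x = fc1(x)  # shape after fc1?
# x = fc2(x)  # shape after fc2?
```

Input: (8, 1088) -> after fc1: (8, 512) -> Output: (8, 72)

Answer: (8, 72)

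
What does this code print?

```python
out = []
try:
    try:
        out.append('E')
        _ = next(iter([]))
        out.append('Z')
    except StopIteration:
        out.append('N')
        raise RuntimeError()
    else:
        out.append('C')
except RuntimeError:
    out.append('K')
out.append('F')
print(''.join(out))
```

Execution trace: 'E' (try body) → 'N' (except StopIteration) → 'K' (outer except RuntimeError) → 'F' (after the try/except). Output: ENKF

Answer: ENKF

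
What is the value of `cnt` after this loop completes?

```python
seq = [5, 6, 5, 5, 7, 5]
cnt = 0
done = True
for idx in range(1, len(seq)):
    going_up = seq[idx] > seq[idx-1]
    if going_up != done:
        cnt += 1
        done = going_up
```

Count direction changes in [5, 6, 5, 5, 7, 5]
`cnt` takes the values: 0 → 1 → 2 → 3

Answer: 3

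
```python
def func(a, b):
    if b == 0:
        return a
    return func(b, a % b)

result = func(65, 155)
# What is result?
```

func(65, 155) -> func(155, 65) -> func(65, 25) -> func(25, 15) -> func(15, 10) -> func(10, 5) -> func(5, 0) -> 5

Answer: 5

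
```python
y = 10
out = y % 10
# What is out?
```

Trace:
`y = 10` → y = 10
`out = y % 10` → out = 0
So out = 0

Answer: 0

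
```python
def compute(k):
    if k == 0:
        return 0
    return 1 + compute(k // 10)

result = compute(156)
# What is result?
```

Count of digits of 156: 3

Answer: 3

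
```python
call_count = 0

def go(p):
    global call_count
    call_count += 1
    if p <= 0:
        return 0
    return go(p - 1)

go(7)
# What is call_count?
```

Linear recursion stepping by 1: 8 calls from p=7 down to ≤0.

Answer: 8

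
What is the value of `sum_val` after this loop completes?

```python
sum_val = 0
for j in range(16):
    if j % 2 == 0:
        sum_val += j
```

Sum of even numbers 0 to 15
`sum_val` takes the values: 0 → 2 → 6 → 12 → 20 → 30 → 42 → 56

Answer: 56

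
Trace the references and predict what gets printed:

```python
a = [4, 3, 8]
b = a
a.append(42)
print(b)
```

Key concept: basic list aliasing.
Step by step:
`a = [4, 3, 8]` → a = [4, 3, 8]
`b = a` → b = [4, 3, 8] (same object as a)
`a.append(42)` → a = [4, 3, 8, 42] (same object as b); b = [4, 3, 8, 42] (same object as a)
`print(b)` → prints [4, 3, 8, 42]

Answer: [4, 3, 8, 42]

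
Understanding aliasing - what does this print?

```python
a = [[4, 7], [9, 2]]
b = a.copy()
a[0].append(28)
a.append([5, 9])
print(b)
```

Key concept: shallow copy with nested lists.
Step by step:
`a = [[4, 7], [9, 2]]` → a = [[4, 7], [9, 2]]
`b = a.copy()` → b = [[4, 7], [9, 2]]
`a[0].append(28)` → a = [[4, 7, 28], [9, 2]]; b = [[4, 7, 28], [9, 2]]
`a.append([5, 9])` → a = [[4, 7, 28], [9, 2], [5, 9]]
`print(b)` → prints [[4, 7, 28], [9, 2]]

Answer: [[4, 7, 28], [9, 2]]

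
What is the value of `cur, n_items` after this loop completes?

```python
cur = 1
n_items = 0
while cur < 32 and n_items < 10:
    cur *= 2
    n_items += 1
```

Double until >= 32 or 10 iterations
`cur, n_items` takes the values: (1, 0) → (2, 0) → (2, 1) → (4, 1) → (4, 2) → (8, 2) → (8, 3) → (16, 3) → (16, 4) → (32, 4) → (32, 5)

Answer: 32, 5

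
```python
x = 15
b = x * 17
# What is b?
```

Trace:
`x = 15` → x = 15
`b = x * 17` → b = 255
So b = 255

Answer: 255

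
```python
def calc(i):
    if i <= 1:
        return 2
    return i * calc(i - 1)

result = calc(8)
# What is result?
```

calc(8) = 8 * 7 * 6 * 5 * 4 * 3 * 2 * 2 = 80640

Answer: 80640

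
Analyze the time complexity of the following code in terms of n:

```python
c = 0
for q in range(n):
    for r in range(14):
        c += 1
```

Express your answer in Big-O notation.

Each loop level contributes: n × 1. Multiplying the contributions gives O(n).

Answer: O(n)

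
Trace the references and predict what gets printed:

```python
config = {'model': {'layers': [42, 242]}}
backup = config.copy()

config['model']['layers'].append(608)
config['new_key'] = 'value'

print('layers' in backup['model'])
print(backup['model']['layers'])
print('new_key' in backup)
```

Key concept: shallow copy gotcha with nested dict.
Step by step:
`config = {'model': {'layers': [42, 242]}}` → config = {'model': {'layers': [42, 242]}}
`backup = config.copy()` → backup = {'model': {'layers': [42, 242]}}
`config['model']['layers'].append(608)` → config = {'model': {'layers': [42, 242, 608]}}; backup = {'model': {'layers': [42, 242, 608]}}
`config['new_key'] = 'value'` → config = {'model': {'layers': [42, 242, 608]}, 'new_key': 'value'}
`print('layers' in backup['model'])` → prints True
`print(backup['model']['layers'])` → prints [42, 242, 608]
`print('new_key' in backup)` → prints False

Answer:
True
[42, 242, 608]
False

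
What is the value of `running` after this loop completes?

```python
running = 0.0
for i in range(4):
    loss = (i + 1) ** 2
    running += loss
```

Sum of squared losses 1² + 2² + ... + 4²
`running` takes the values: 0.0 → 1.0 → 5.0 → 14.0 → 30.0

Answer: 30.0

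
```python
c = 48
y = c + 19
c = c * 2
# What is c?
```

Trace:
`c = 48` → c = 48
`y = c + 19` → y = 67
`c = c * 2` → c = 96
So c = 96

Answer: 96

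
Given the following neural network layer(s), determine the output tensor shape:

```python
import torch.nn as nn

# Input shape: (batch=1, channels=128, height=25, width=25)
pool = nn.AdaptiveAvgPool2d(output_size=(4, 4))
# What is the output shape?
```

Input: (1, 128, 25, 25) -> Output: (1, 128, 4, 4)

Answer: (1, 128, 4, 4)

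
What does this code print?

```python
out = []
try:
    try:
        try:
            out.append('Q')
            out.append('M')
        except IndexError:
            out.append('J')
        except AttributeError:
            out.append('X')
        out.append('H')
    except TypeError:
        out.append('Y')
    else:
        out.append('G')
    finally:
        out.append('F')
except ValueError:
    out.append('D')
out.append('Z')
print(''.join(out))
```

Execution trace: 'Q' (inner try body) → 'M' (inner try body, no exception) → 'H' (try body, no exception) → 'G' (else) → 'F' (finally) → 'Z' (after the try/except). Output: QMHGFZ

Answer: QMHGFZ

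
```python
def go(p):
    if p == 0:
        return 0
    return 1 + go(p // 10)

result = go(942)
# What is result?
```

Count of digits of 942: 3

Answer: 3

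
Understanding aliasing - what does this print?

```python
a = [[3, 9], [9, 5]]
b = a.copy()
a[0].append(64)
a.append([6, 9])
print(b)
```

Key concept: shallow copy with nested lists.
Step by step:
`a = [[3, 9], [9, 5]]` → a = [[3, 9], [9, 5]]
`b = a.copy()` → b = [[3, 9], [9, 5]]
`a[0].append(64)` → a = [[3, 9, 64], [9, 5]]; b = [[3, 9, 64], [9, 5]]
`a.append([6, 9])` → a = [[3, 9, 64], [9, 5], [6, 9]]
`print(b)` → prints [[3, 9, 64], [9, 5]]

Answer: [[3, 9, 64], [9, 5]]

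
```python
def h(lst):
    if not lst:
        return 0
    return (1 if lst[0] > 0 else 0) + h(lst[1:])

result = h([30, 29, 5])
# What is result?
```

Count of positive elements in [30, 29, 5] = 3

Answer: 3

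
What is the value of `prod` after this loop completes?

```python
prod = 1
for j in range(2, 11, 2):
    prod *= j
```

Product of even numbers 2 to 10
`prod` takes the values: 1 → 2 → 8 → 48 → 384 → 3840

Answer: 3840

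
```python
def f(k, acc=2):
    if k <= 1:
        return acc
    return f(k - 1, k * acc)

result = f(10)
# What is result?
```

Accumulator trace (n, acc): (10, 2) -> (9, 20) -> (8, 180) -> (7, 1440) -> (6, 10080) -> (5, 60480) -> (4, 302400) -> (3, 1209600) -> (2, 3628800) -> (1, 7257600) -> return 7257600

Answer: 7257600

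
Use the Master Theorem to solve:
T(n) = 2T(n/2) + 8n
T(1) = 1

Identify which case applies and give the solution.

a=2, b=2, f(n)=8n. log_2(2) = 1. Since c=1 = 1, Case 2 applies: T(n) = Θ(n^log_b(a) · log n) = O(n log n).

Answer: O(n log n) - Case 2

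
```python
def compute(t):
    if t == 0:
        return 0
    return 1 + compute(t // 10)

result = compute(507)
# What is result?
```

Count of digits of 507: 3

Answer: 3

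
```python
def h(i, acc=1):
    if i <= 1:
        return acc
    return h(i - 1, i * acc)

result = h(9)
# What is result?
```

Accumulator trace (n, acc): (9, 1) -> (8, 9) -> (7, 72) -> (6, 504) -> (5, 3024) -> (4, 15120) -> (3, 60480) -> (2, 181440) -> (1, 362880) -> return 362880

Answer: 362880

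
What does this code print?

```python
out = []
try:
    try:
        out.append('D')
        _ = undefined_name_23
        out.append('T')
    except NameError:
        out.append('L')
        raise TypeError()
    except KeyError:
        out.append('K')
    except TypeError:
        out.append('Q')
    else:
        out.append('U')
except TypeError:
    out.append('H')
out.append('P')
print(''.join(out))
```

Execution trace: 'D' (try body) → 'L' (except NameError) → 'H' (outer except TypeError) → 'P' (after the try/except). Output: DLHP

Answer: DLHP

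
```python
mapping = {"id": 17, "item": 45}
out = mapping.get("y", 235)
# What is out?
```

Trace:
`mapping = {"id": 17, "item": 45}` → mapping = {'id': 17, 'item': 45}
`out = mapping.get("y", 235)` → out = 235
So out = 235

Answer: 235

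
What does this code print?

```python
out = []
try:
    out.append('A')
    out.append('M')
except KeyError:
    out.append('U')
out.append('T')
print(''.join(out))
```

Execution trace: 'A' (try body) → 'M' (try body, no exception) → 'T' (after the try/except). Output: AMT

Answer: AMT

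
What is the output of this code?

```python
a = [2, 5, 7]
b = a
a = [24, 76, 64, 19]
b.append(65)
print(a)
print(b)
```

Key concept: rebinding vs mutation: a is rebound to a new list, b still points at the original.
Step by step:
`a = [2, 5, 7]` → a = [2, 5, 7]
`b = a` → b = [2, 5, 7] (same object as a)
`a = [24, 76, 64, 19]` → a = [24, 76, 64, 19]
`b.append(65)` → b = [2, 5, 7, 65]
`print(a)` → prints [24, 76, 64, 19]
`print(b)` → prints [2, 5, 7, 65]

Answer:
[24, 76, 64, 19]
[2, 5, 7, 65]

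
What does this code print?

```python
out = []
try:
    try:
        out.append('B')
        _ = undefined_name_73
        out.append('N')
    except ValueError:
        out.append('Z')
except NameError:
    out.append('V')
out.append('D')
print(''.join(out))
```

Execution trace: 'B' (try body) → 'V' (outer except NameError) → 'D' (after the try/except). Output: BVD

Answer: BVD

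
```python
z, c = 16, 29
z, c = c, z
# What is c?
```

Trace:
`z, c = 16, 29` → z = 16; c = 29
`z, c = c, z` → z = 29; c = 16
So c = 16

Answer: 16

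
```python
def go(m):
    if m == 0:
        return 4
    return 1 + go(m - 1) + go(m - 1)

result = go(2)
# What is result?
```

go(m) = 1 + 2·go(m-1), go(0)=4. Closed form: (4+1)·2^2 - 1 = 19.

Answer: 19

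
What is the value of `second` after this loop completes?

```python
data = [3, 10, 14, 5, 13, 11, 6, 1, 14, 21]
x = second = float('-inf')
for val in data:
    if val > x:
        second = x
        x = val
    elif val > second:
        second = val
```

Second largest (with repeats) in [3, 10, 14, 5, 13, 11, 6, 1, 14, 21]
`second` takes the values: -inf → 3 → 10 → 13 → 14

Answer: 14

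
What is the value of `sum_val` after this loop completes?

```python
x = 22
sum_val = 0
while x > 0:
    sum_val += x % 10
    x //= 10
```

Sum digits of 22
`sum_val` takes the values: 0 → 2 → 4

Answer: 4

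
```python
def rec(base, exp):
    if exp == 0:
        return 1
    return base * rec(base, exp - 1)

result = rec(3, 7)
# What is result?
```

rec(3, 7) = 3 * 3 * 3 * 3 * 3 * 3 * 3 = 2187

Answer: 2187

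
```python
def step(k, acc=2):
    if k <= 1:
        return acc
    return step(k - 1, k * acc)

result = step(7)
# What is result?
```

Accumulator trace (n, acc): (7, 2) -> (6, 14) -> (5, 84) -> (4, 420) -> (3, 1680) -> (2, 5040) -> (1, 10080) -> return 10080

Answer: 10080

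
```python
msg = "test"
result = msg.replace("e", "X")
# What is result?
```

Trace:
`msg = "test"` → msg = 'test'
`result = msg.replace("e", "X")` → result = 'tXst'
So result = 'tXst'

Answer: 'tXst'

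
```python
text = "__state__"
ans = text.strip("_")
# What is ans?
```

Trace:
`text = "__state__"` → text = '__state__'
`ans = text.strip("_")` → ans = 'state'
So ans = 'state'

Answer: 'state'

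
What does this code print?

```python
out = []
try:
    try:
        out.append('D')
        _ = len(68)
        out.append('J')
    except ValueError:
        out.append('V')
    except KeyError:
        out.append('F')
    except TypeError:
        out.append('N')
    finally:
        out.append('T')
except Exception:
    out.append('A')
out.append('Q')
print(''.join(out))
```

Execution trace: 'D' (inner try body) → 'N' (inner except TypeError) → 'T' (inner finally) → 'Q' (after the try/except). Output: DNTQ

Answer: DNTQ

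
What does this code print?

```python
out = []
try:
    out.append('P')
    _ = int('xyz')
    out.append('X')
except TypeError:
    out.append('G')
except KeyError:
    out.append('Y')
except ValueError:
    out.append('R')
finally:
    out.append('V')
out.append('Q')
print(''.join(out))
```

Execution trace: 'P' (try body) → 'R' (except ValueError) → 'V' (finally) → 'Q' (after the try/except). Output: PRVQ

Answer: PRVQ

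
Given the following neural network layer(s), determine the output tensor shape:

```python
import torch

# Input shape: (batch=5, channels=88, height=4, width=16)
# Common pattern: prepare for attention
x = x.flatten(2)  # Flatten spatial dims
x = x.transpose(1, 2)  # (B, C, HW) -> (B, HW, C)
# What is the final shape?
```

Input: (5, 88, 4, 16) -> after flatten(2): (5, 88, 64) -> Output: (5, 64, 88)

Answer: (5, 64, 88)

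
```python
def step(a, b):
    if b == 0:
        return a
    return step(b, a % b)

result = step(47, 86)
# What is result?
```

step(47, 86) -> step(86, 47) -> step(47, 39) -> step(39, 8) -> step(8, 7) -> step(7, 1) -> step(1, 0) -> 1

Answer: 1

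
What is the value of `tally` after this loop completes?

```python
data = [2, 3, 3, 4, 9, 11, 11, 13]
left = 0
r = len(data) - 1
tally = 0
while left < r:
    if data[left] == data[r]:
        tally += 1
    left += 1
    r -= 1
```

Count matching pairs from ends
`tally` takes the values: 0

Answer: 0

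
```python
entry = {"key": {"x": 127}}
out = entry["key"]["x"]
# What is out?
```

Trace:
`entry = {"key": {"x": 127}}` → entry = {'key': {'x': 127}}
`out = entry["key"]["x"]` → out = 127
So out = 127

Answer: 127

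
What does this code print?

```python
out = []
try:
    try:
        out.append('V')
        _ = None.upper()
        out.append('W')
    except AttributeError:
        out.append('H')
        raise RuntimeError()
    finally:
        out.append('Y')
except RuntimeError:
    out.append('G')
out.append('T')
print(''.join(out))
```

Execution trace: 'V' (inner try body) → 'H' (inner except AttributeError) → 'Y' (inner finally) → 'G' (outer except RuntimeError) → 'T' (after the try/except). Output: VHYGT

Answer: VHYGT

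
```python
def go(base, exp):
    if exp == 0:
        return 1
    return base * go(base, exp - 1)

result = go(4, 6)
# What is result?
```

go(4, 6) = 4 * 4 * 4 * 4 * 4 * 4 = 4096

Answer: 4096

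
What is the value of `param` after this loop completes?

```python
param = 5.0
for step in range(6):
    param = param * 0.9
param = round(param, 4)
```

Exponential decay: 5.0 * 0.9^6
`param` takes the values: 5.0 → 4.5 → 4.05 → 3.645 → 3.2805 → 2.95245 → 2.657205 → 2.6572

Answer: 2.6572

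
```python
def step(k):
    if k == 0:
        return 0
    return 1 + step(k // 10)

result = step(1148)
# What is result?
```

Count of digits of 1148: 4

Answer: 4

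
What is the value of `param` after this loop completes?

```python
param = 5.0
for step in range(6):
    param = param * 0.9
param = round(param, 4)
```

Exponential decay: 5.0 * 0.9^6
`param` takes the values: 5.0 → 4.5 → 4.05 → 3.645 → 3.2805 → 2.95245 → 2.657205 → 2.6572

Answer: 2.6572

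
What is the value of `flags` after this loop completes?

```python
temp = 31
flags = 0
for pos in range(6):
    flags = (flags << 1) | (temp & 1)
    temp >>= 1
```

Reverse lowest 6 bits of 31
`flags` takes the values: 0 → 1 → 3 → 7 → 15 → 31 → 62

Answer: 62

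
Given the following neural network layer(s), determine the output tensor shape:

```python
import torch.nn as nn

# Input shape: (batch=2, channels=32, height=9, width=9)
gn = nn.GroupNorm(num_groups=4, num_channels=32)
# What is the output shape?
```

Input: (2, 32, 9, 9) -> Output: (2, 32, 9, 9)

Answer: (2, 32, 9, 9)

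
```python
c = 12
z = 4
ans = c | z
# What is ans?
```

Trace:
`c = 12` → c = 12
`z = 4` → z = 4
`ans = c | z` → ans = 12
So ans = 12

Answer: 12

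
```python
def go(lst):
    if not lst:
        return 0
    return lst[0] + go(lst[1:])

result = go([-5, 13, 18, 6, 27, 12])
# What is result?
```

(-5) + 13 + 18 + 6 + 27 + 12 + 0 = 71

Answer: 71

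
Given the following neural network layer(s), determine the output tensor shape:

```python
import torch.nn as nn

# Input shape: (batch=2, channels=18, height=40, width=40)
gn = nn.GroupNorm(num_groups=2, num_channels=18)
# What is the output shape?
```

Input: (2, 18, 40, 40) -> Output: (2, 18, 40, 40)

Answer: (2, 18, 40, 40)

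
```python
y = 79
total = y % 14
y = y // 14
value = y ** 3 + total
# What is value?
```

Trace:
`y = 79` → y = 79
`total = y % 14` → total = 9
`y = y // 14` → y = 5
`value = y ** 3 + total` → value = 134
So value = 134

Answer: 134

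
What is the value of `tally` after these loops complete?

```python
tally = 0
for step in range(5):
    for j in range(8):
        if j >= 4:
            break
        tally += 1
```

Inner breaks at 4, outer runs 5 times
`tally` takes the values: 0 → 1 → 2 → 3 → 4 → 5 → 6 → 7 → 8 → 9 → 10 → 11 → 12 → 13 → 14 → 15 → 16 → 17 → 18 → 19 → 20

Answer: 20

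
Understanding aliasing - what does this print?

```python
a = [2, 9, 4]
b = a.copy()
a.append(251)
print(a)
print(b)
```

Key concept: list.copy() creates independent copy.
Step by step:
`a = [2, 9, 4]` → a = [2, 9, 4]
`b = a.copy()` → b = [2, 9, 4]
`a.append(251)` → a = [2, 9, 4, 251]
`print(a)` → prints [2, 9, 4, 251]
`print(b)` → prints [2, 9, 4]

Answer:
[2, 9, 4, 251]
[2, 9, 4]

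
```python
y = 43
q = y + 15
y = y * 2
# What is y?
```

Trace:
`y = 43` → y = 43
`q = y + 15` → q = 58
`y = y * 2` → y = 86
So y = 86

Answer: 86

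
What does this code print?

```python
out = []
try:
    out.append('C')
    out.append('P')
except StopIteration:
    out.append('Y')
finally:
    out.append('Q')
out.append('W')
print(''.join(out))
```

Execution trace: 'C' (try body) → 'P' (try body, no exception) → 'Q' (finally) → 'W' (after the try/except). Output: CPQW

Answer: CPQW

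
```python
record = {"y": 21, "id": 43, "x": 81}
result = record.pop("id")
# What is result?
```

Trace:
`record = {"y": 21, "id": 43, "x": 81}` → record = {'y': 21, 'id': 43, 'x': 81}
`result = record.pop("id")` → record = {'y': 21, 'x': 81}; result = 43
So result = 43

Answer: 43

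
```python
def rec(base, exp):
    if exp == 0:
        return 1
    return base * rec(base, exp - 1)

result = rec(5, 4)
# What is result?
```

rec(5, 4) = 5 * 5 * 5 * 5 = 625

Answer: 625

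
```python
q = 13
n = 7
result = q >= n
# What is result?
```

Trace:
`q = 13` → q = 13
`n = 7` → n = 7
`result = q >= n` → result = True
So result = True

Answer: True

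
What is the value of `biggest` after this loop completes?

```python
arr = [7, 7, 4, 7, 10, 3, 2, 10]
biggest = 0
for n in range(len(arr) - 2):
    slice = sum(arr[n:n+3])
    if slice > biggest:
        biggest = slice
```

Max sum of 3-element window in [7, 7, 4, 7, 10, 3, 2, 10]
`biggest` takes the values: 0 → 18 → 21

Answer: 21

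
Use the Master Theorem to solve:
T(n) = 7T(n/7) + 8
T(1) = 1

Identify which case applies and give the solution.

a=7, b=7, f(n)=8. log_7(7) = 1. Since c=0 < 1, Case 1 applies: T(n) = Θ(n^log_b(a)) = O(n).

Answer: O(n) - Case 1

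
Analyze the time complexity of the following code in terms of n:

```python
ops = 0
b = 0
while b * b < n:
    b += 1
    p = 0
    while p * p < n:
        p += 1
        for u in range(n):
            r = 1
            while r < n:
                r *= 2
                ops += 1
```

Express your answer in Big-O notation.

Each loop level contributes: √n × √n × n × log n. Multiplying the contributions gives O(n^2 log n).

Answer: O(n^2 log n)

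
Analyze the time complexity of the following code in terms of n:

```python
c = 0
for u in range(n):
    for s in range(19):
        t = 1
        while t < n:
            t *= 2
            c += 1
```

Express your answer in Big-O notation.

Each loop level contributes: n × 1 × log n. Multiplying the contributions gives O(n log n).

Answer: O(n log n)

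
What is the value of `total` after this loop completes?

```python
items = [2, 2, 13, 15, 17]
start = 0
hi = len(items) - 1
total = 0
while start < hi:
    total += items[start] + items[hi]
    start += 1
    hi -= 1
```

Sum of pairs from ends
`total` takes the values: 0 → 19 → 36

Answer: 36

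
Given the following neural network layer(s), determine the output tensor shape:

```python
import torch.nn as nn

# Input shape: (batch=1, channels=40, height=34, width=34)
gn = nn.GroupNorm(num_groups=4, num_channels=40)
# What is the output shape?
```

Input: (1, 40, 34, 34) -> Output: (1, 40, 34, 34)

Answer: (1, 40, 34, 34)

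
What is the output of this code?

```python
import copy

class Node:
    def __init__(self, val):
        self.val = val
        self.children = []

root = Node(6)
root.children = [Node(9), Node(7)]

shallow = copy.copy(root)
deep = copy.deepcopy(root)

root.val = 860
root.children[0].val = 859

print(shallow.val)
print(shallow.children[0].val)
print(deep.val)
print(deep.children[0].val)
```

Key concept: deep copy with custom objects.
Step by step:
`root = Node(6)` → root = Node(val=6, children=[])
`root.children = [Node(9), Node(7)]` → root = Node(val=6, children=[Node(val=9, children=[]), Node(val=7, children=[])])
`shallow = copy.copy(root)` → shallow = Node(val=6, children=[Node(val=9, children=[]), Node(val=7, children=[])])
`deep = copy.deepcopy(root)` → deep = Node(val=6, children=[Node(val=9, children=[]), Node(val=7, children=[])])
`root.val = 860` → root = Node(val=860, children=[Node(val=9, children=[]), Node(val=7, children=[])])
`root.children[0].val = 859` → root = Node(val=860, children=[Node(val=859, children=[]), Node(val=7, children=[])]); shallow = Node(val=6, children=[Node(val=859, children=[]), Node(val=7, children=[])])
`print(shallow.val)` → prints 6
`print(shallow.children[0].val)` → prints 859
`print(deep.val)` → prints 6
`print(deep.children[0].val)` → prints 9

Answer:
6
859
6
9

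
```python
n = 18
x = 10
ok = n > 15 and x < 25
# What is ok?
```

Trace:
`n = 18` → n = 18
`x = 10` → x = 10
`ok = n > 15 and x < 25` → ok = True
So ok = True

Answer: True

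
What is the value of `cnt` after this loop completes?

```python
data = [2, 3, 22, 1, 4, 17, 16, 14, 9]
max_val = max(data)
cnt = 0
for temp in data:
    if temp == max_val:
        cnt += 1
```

Count of max value 22 in [2, 3, 22, 1, 4, 17, 16, 14, 9]
`cnt` takes the values: 0 → 1

Answer: 1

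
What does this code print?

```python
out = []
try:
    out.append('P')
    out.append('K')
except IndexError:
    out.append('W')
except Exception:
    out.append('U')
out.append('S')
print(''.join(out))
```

Execution trace: 'P' (try body) → 'K' (try body, no exception) → 'S' (after the try/except). Output: PKS

Answer: PKS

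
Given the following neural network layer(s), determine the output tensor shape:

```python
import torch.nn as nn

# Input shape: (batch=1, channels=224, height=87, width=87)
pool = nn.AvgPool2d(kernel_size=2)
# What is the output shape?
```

Input: (1, 224, 87, 87) -> Output: (1, 224, 43, 43)

Answer: (1, 224, 43, 43)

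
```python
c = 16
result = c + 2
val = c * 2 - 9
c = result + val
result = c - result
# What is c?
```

Trace:
`c = 16` → c = 16
`result = c + 2` → result = 18
`val = c * 2 - 9` → val = 23
`c = result + val` → c = 41
`result = c - result` → result = 23
So c = 41

Answer: 41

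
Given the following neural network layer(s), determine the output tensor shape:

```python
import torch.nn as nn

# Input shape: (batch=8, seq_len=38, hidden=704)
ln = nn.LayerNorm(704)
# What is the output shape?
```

Input: (8, 38, 704) -> Output: (8, 38, 704)

Answer: (8, 38, 704)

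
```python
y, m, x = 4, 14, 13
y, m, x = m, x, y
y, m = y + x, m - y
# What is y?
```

Trace:
`y, m, x = 4, 14, 13` → y = 4; m = 14; x = 13
`y, m, x = m, x, y` → y = 14; m = 13; x = 4
`y, m = y + x, m - y` → y = 18; m = -1
So y = 18

Answer: 18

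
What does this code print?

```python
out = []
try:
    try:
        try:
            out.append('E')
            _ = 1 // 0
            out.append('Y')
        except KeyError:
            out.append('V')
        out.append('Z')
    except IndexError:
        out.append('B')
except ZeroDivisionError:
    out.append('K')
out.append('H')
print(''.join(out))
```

Execution trace: 'E' (inner try body) → 'K' (outer except ZeroDivisionError) → 'H' (after the try/except). Output: EKH

Answer: EKH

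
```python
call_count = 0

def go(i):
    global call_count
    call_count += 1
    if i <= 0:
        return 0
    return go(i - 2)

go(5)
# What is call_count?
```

Linear recursion stepping by 2: 4 calls from i=5 down to ≤0.

Answer: 4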